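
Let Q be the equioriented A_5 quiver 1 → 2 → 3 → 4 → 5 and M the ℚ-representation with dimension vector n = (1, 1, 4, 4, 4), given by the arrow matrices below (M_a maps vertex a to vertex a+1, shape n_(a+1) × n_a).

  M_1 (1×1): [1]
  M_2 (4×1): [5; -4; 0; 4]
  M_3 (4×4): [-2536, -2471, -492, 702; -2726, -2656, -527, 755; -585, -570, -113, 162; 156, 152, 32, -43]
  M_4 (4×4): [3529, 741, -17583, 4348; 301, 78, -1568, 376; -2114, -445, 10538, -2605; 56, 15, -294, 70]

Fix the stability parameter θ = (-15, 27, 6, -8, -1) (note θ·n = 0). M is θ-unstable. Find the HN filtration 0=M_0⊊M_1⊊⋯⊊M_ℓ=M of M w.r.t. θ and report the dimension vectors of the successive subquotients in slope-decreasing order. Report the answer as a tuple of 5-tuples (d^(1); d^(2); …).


Via rank(M_{q-1}∘⋯∘M_p): M ≅ I[1,5], I[3,5]^3.
μ_θ-semistable layers: μ^(1)=6; μ^(2)=-1; μ^(3)=-15

((0, 1, 1, 1, 1); (0, 0, 3, 3, 3); (1, 0, 0, 0, 0))


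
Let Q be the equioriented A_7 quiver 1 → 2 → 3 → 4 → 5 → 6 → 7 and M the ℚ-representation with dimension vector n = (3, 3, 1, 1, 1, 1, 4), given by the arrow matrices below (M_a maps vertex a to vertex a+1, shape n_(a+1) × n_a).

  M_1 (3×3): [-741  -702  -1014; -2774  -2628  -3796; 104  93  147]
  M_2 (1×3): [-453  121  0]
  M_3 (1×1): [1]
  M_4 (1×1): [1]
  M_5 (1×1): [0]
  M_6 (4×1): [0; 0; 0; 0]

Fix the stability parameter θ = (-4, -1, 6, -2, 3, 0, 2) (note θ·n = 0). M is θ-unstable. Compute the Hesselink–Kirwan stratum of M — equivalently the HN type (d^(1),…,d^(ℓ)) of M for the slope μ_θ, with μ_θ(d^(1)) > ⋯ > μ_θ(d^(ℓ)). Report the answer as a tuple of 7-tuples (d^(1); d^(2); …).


Barcode: M ≅ I[1,1], I[1,2], I[1,5], I[2,2], I[6,6], I[7,7]^4. HN layers by μ_θ (5 steps, strictly decreasing):
  μ^(1)=3; μ^(2)=2; μ^(3)=0; μ^(4)=-1; μ^(5)=-4

((0, 0, 0, 0, 1, 0, 0); (0, 0, 1, 1, 0, 0, 4); (0, 0, 0, 0, 0, 1, 0); (0, 3, 0, 0, 0, 0, 0); (3, 0, 0, 0, 0, 0, 0))


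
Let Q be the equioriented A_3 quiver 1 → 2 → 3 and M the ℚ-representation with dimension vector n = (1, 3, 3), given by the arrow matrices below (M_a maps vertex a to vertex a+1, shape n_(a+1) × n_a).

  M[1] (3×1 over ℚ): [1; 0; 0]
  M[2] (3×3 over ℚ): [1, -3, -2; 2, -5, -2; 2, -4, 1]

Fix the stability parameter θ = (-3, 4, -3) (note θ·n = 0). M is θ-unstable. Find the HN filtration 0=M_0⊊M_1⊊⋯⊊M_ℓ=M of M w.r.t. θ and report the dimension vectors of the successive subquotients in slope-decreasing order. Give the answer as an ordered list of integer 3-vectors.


Via rank(M_{q-1}∘⋯∘M_p): M ≅ I[1,3], I[2,3]^2.
μ_θ-semistable layers: μ^(1)=1/2; μ^(2)=-3

((0, 3, 3); (1, 0, 0))


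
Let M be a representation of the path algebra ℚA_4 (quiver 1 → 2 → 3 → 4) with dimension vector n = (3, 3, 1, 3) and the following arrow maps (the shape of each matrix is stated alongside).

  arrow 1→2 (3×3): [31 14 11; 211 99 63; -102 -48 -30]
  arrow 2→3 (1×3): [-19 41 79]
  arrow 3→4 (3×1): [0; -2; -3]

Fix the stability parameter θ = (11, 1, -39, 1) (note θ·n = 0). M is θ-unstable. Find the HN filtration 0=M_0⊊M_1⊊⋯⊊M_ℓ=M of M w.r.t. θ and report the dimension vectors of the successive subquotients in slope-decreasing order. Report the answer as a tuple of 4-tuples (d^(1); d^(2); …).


Barcode: M ≅ I[1,1], I[1,2], I[1,4], I[2,2], I[4,4]^2. HN layers by μ_θ (4 steps, strictly decreasing):
  μ^(1)=11; μ^(2)=6; μ^(3)=1; μ^(4)=-9

((1, 0, 0, 0); (1, 1, 0, 0); (0, 1, 0, 3); (1, 1, 1, 0))


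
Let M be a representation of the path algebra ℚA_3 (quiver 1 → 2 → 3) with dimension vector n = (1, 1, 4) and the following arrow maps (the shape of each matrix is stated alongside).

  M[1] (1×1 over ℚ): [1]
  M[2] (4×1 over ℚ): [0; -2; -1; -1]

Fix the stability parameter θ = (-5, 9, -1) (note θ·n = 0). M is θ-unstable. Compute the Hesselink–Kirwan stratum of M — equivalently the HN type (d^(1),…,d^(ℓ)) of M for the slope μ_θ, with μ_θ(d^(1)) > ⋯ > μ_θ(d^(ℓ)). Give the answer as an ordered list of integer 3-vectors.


Barcode: M ≅ I[1,3], I[3,3]^3. HN layers by μ_θ (3 steps, strictly decreasing):
  μ^(1)=4; μ^(2)=-1; μ^(3)=-5

((0, 1, 1); (0, 0, 3); (1, 0, 0))


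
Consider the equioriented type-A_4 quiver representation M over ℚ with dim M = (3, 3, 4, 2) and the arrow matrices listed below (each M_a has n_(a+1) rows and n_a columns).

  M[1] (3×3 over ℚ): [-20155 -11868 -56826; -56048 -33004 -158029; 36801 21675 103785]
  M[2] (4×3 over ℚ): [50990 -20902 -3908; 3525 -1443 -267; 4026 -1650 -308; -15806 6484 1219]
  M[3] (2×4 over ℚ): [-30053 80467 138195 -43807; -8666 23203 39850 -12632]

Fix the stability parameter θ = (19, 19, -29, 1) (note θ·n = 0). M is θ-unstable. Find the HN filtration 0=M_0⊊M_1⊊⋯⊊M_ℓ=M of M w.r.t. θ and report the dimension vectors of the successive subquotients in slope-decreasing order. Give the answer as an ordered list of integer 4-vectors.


Barcode: M ≅ I[1,2], I[1,4]^2, I[3,3]^2. HN layers by μ_θ (3 steps, strictly decreasing):
  μ^(1)=19; μ^(2)=5/2; μ^(3)=-29

((1, 1, 0, 0); (2, 2, 2, 2); (0, 0, 2, 0))


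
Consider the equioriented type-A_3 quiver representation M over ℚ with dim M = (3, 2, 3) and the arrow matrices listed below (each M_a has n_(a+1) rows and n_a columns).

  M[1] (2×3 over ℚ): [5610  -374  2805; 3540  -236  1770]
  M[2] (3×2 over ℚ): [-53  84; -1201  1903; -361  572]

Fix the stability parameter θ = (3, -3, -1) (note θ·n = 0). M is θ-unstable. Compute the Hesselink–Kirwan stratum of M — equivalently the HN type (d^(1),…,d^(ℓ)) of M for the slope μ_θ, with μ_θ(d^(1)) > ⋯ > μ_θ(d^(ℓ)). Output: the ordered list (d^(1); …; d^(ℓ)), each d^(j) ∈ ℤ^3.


Interval decomposition of M: I[1,1]^2, I[1,3], I[2,3], I[3,3].
HN type (ℓ=4): μ^(1)=3; μ^(2)=-1/3; μ^(3)=-1; μ^(4)=-3

((2, 0, 0); (1, 1, 1); (0, 0, 2); (0, 1, 0))


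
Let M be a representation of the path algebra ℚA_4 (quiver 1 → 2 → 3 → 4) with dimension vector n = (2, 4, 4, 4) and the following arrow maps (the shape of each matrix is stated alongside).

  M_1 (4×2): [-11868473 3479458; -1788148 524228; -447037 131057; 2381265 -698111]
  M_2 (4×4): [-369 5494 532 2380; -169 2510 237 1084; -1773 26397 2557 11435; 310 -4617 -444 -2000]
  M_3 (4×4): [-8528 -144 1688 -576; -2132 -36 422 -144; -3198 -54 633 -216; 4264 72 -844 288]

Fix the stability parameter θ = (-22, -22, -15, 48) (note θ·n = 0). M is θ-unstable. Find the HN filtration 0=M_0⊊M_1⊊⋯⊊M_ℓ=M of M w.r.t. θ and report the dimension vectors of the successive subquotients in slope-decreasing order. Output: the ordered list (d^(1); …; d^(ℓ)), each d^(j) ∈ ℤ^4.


Interval decomposition of M: I[1,3], I[1,4], I[2,3]^2, I[4,4]^3.
HN type (ℓ=3): μ^(1)=48; μ^(2)=-15; μ^(3)=-22

((0, 0, 0, 4); (0, 0, 4, 0); (2, 4, 0, 0))


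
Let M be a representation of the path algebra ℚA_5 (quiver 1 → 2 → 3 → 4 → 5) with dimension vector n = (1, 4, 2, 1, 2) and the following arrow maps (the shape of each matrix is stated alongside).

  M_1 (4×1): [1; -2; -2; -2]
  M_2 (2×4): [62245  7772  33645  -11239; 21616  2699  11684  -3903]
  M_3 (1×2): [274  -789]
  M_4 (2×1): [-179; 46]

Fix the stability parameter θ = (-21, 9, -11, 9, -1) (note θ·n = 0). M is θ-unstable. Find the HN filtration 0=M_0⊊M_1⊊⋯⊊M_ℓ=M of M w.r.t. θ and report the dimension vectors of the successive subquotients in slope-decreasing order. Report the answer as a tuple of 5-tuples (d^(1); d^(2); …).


Via rank(M_{q-1}∘⋯∘M_p): M ≅ I[1,5], I[2,2]^2, I[2,3], I[5,5].
μ_θ-semistable layers: μ^(1)=9; μ^(2)=4; μ^(3)=-1; μ^(4)=-21

((0, 2, 0, 0, 0); (0, 0, 0, 1, 1); (0, 2, 2, 0, 1); (1, 0, 0, 0, 0))


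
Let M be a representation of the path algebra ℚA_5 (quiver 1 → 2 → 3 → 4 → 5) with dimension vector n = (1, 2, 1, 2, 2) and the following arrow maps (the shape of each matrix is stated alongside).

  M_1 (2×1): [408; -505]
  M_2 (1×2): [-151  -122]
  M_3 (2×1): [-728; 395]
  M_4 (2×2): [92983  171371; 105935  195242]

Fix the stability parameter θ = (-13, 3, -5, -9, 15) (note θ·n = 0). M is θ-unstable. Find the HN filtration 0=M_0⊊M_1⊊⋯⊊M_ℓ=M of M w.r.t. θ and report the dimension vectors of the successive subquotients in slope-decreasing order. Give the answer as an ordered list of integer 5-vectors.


Barcode: M ≅ I[1,5], I[2,2], I[4,5]. HN layers by μ_θ (5 steps, strictly decreasing):
  μ^(1)=15; μ^(2)=3; μ^(3)=-11/3; μ^(4)=-9; μ^(5)=-13

((0, 0, 0, 0, 2); (0, 1, 0, 0, 0); (0, 1, 1, 1, 0); (0, 0, 0, 1, 0); (1, 0, 0, 0, 0))


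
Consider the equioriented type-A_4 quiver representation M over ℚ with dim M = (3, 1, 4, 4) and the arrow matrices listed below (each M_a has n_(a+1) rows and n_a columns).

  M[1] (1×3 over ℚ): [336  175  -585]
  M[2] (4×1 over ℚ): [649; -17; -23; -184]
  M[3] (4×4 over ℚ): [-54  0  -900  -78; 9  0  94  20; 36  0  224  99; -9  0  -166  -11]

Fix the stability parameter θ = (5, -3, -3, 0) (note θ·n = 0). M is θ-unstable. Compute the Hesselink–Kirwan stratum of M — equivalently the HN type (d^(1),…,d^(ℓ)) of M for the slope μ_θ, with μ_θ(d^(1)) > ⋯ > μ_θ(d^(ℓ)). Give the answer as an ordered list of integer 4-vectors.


Via rank(M_{q-1}∘⋯∘M_p): M ≅ I[1,1]^2, I[1,4], I[3,3]^2, I[3,4], I[4,4]^2.
μ_θ-semistable layers: μ^(1)=5; μ^(2)=0; μ^(3)=-1/3; μ^(4)=-3

((2, 0, 0, 0); (0, 0, 0, 4); (1, 1, 1, 0); (0, 0, 3, 0))


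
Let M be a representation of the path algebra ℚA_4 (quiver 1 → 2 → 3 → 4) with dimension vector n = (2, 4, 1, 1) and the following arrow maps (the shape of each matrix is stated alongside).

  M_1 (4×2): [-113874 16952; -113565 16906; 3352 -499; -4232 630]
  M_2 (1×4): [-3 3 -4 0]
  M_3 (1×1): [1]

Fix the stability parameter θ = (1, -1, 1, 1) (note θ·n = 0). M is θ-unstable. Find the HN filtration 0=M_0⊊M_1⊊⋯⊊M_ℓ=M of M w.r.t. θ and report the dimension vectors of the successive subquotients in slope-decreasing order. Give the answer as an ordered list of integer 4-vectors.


Barcode: M ≅ I[1,2], I[1,4], I[2,2]^2. HN layers by μ_θ (3 steps, strictly decreasing):
  μ^(1)=1; μ^(2)=0; μ^(3)=-1

((0, 0, 1, 1); (2, 2, 0, 0); (0, 2, 0, 0))


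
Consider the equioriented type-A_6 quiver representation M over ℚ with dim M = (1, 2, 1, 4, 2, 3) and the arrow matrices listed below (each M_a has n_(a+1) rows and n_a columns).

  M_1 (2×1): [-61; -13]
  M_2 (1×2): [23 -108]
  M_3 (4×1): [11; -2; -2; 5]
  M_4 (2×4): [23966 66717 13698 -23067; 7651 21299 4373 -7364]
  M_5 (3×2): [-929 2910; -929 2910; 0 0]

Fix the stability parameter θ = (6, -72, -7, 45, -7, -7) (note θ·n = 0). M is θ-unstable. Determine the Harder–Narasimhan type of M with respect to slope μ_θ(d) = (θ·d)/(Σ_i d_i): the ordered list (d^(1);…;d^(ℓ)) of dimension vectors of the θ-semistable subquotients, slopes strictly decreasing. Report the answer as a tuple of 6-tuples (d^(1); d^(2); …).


Barcode: M ≅ I[1,6], I[2,2], I[4,4]^2, I[4,5], I[6,6]^2. HN layers by μ_θ (6 steps, strictly decreasing):
  μ^(1)=45; μ^(2)=19; μ^(3)=31/3; μ^(4)=-7; μ^(5)=-33; μ^(6)=-72

((0, 0, 0, 2, 0, 0); (0, 0, 0, 1, 1, 0); (0, 0, 0, 1, 1, 1); (0, 0, 1, 0, 0, 2); (1, 1, 0, 0, 0, 0); (0, 1, 0, 0, 0, 0))


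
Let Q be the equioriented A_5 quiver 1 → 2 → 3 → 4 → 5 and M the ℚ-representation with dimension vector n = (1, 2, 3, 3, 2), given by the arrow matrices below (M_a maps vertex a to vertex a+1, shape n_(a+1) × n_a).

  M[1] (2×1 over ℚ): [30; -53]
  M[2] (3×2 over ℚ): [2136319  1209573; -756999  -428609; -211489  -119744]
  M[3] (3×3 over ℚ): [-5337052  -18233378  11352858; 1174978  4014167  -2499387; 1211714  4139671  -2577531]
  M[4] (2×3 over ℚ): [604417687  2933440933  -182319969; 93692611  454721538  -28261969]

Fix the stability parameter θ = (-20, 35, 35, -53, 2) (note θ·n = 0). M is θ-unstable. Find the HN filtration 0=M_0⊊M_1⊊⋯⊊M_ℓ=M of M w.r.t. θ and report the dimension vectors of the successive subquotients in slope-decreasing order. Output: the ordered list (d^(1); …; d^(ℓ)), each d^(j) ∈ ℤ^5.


Via rank(M_{q-1}∘⋯∘M_p): M ≅ I[1,5], I[2,3], I[3,3], I[4,4], I[4,5].
μ_θ-semistable layers: μ^(1)=35; μ^(2)=19/4; μ^(3)=2; μ^(4)=-20; μ^(5)=-53

((0, 1, 2, 0, 0); (0, 1, 1, 1, 1); (0, 0, 0, 0, 1); (1, 0, 0, 0, 0); (0, 0, 0, 2, 0))


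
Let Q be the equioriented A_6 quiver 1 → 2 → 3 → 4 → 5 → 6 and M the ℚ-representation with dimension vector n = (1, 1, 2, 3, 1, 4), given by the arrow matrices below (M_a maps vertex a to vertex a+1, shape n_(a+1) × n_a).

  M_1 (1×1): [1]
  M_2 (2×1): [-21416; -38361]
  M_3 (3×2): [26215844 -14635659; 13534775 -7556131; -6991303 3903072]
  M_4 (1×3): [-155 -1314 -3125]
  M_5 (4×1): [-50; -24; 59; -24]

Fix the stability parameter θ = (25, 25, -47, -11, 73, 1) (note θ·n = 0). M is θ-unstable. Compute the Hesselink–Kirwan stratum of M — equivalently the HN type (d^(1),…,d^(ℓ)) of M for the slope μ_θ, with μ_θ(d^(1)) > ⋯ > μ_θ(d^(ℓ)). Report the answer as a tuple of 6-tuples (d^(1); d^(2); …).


Via rank(M_{q-1}∘⋯∘M_p): M ≅ I[1,6], I[3,4], I[4,4], I[6,6]^3.
μ_θ-semistable layers: μ^(1)=37; μ^(2)=1; μ^(3)=-2; μ^(4)=-11; μ^(5)=-47

((0, 0, 0, 0, 1, 1); (0, 0, 0, 0, 0, 3); (1, 1, 1, 1, 0, 0); (0, 0, 0, 2, 0, 0); (0, 0, 1, 0, 0, 0))


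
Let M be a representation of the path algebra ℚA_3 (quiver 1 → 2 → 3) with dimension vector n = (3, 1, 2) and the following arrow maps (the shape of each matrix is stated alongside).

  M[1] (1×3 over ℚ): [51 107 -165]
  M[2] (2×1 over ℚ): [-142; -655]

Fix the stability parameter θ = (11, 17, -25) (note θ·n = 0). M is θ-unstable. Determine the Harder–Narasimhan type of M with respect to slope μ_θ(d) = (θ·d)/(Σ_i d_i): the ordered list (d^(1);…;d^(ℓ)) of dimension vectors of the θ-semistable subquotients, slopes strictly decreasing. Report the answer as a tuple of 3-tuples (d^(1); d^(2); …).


Barcode: M ≅ I[1,1]^2, I[1,3], I[3,3]. HN layers by μ_θ (3 steps, strictly decreasing):
  μ^(1)=11; μ^(2)=1; μ^(3)=-25

((2, 0, 0); (1, 1, 1); (0, 0, 1))


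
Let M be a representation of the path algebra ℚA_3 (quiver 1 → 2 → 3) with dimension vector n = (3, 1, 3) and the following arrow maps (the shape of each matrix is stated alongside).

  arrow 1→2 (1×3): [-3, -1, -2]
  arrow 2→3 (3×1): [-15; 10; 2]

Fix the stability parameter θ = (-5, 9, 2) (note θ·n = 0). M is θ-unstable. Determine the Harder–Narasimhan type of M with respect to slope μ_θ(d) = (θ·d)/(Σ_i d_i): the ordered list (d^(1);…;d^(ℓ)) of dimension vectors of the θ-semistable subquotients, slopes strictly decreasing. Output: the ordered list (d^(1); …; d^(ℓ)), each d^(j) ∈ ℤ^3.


Via rank(M_{q-1}∘⋯∘M_p): M ≅ I[1,1]^2, I[1,3], I[3,3]^2.
μ_θ-semistable layers: μ^(1)=11/2; μ^(2)=2; μ^(3)=-5

((0, 1, 1); (0, 0, 2); (3, 0, 0))


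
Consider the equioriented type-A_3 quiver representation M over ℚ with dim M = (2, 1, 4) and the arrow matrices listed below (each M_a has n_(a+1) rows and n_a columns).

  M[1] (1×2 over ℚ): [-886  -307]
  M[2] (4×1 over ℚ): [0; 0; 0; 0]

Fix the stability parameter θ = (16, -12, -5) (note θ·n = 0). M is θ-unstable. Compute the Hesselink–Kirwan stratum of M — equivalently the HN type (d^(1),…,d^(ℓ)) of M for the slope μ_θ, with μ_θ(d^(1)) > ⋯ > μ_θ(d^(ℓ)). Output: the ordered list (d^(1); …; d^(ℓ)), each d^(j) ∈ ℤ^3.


Barcode: M ≅ I[1,1], I[1,2], I[3,3]^4. HN layers by μ_θ (3 steps, strictly decreasing):
  μ^(1)=16; μ^(2)=2; μ^(3)=-5

((1, 0, 0); (1, 1, 0); (0, 0, 4))


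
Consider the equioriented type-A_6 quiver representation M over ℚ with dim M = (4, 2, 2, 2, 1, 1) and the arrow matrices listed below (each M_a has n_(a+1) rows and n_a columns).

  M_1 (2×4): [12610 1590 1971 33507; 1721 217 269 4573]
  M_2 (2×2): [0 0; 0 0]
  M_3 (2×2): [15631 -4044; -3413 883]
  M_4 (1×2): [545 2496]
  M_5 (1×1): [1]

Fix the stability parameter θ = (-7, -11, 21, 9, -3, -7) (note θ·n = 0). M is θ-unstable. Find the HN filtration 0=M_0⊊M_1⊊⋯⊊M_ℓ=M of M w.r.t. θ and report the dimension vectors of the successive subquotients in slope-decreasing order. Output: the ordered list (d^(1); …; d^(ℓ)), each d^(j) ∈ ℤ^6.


Barcode: M ≅ I[1,1]^2, I[1,2]^2, I[3,4], I[3,6]. HN layers by μ_θ (4 steps, strictly decreasing):
  μ^(1)=15; μ^(2)=5; μ^(3)=-7; μ^(4)=-9

((0, 0, 1, 1, 0, 0); (0, 0, 1, 1, 1, 1); (2, 0, 0, 0, 0, 0); (2, 2, 0, 0, 0, 0))


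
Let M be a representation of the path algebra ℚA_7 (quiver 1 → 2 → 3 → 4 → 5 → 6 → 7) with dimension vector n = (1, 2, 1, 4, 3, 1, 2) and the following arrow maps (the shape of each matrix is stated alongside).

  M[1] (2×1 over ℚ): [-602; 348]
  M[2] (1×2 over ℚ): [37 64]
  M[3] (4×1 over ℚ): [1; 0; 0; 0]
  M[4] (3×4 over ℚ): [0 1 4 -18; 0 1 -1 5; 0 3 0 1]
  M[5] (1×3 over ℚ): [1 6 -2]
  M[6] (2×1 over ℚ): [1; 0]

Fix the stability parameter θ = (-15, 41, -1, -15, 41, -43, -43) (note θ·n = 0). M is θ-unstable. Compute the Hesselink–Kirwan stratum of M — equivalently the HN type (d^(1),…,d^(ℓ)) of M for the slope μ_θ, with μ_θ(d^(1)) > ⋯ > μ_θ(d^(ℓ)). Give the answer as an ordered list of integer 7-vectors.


Barcode: M ≅ I[1,4], I[2,2], I[4,5]^2, I[4,7], I[7,7]. HN layers by μ_θ (4 steps, strictly decreasing):
  μ^(1)=41; μ^(2)=25/3; μ^(3)=-15; μ^(4)=-43

((0, 1, 0, 0, 2, 0, 0); (0, 1, 1, 1, 0, 0, 0); (1, 0, 0, 3, 1, 1, 1); (0, 0, 0, 0, 0, 0, 1))


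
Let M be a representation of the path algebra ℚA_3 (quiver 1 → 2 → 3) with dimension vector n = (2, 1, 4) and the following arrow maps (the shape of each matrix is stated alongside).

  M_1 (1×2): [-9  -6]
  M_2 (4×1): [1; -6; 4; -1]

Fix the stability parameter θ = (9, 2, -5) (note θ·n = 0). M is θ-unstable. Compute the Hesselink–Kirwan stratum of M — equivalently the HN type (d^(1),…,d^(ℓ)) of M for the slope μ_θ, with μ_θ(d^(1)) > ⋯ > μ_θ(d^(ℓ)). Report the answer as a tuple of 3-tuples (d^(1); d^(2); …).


Barcode: M ≅ I[1,1], I[1,3], I[3,3]^3. HN layers by μ_θ (3 steps, strictly decreasing):
  μ^(1)=9; μ^(2)=2; μ^(3)=-5

((1, 0, 0); (1, 1, 1); (0, 0, 3))


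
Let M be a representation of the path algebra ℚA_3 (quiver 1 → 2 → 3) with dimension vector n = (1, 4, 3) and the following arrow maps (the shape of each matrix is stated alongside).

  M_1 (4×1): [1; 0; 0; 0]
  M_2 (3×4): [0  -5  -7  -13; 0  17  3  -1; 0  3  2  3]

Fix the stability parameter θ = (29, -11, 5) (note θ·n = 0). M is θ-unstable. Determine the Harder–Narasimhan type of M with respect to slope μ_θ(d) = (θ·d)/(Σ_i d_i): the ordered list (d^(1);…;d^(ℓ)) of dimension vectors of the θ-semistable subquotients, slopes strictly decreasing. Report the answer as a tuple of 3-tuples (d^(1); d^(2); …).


Interval decomposition of M: I[1,2], I[2,3]^3.
HN type (ℓ=3): μ^(1)=9; μ^(2)=5; μ^(3)=-11

((1, 1, 0); (0, 0, 3); (0, 3, 0))


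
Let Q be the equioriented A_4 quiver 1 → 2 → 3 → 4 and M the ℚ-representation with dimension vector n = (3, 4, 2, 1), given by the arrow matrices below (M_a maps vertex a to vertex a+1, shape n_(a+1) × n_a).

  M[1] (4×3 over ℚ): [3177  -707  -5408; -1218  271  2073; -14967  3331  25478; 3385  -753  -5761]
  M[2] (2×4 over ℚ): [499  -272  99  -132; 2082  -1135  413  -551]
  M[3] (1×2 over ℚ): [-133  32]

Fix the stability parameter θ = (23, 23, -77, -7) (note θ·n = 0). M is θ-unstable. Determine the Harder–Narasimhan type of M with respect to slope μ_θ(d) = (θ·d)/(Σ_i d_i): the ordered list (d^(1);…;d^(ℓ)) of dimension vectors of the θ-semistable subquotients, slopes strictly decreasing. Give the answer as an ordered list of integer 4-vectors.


Via rank(M_{q-1}∘⋯∘M_p): M ≅ I[1,2], I[1,3], I[1,4], I[2,2].
μ_θ-semistable layers: μ^(1)=23; μ^(2)=-7; μ^(3)=-31/3

((1, 2, 0, 0); (0, 0, 0, 1); (2, 2, 2, 0))


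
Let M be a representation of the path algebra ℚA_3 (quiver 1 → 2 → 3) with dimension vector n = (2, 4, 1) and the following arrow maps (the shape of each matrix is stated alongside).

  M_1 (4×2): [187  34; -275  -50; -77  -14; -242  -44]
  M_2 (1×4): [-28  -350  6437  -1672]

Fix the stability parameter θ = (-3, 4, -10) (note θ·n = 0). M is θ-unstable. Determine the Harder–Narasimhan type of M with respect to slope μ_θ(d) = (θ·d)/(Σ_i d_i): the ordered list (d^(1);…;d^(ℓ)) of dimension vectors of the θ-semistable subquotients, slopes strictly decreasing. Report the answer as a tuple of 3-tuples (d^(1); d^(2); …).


Barcode: M ≅ I[1,1], I[1,3], I[2,2]^3. HN layers by μ_θ (2 steps, strictly decreasing):
  μ^(1)=4; μ^(2)=-3

((0, 3, 0); (2, 1, 1))


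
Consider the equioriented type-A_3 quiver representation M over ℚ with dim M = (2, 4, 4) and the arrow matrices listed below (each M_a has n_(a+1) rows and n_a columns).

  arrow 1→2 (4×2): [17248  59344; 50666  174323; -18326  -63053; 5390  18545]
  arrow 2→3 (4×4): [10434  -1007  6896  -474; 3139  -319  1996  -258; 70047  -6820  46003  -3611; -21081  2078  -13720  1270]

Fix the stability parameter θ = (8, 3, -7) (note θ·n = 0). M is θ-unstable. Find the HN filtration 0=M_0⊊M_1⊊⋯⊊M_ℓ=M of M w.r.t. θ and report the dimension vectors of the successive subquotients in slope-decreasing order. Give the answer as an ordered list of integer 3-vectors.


Interval decomposition of M: I[1,1], I[1,3], I[2,3]^3.
HN type (ℓ=3): μ^(1)=8; μ^(2)=4/3; μ^(3)=-2

((1, 0, 0); (1, 1, 1); (0, 3, 3))


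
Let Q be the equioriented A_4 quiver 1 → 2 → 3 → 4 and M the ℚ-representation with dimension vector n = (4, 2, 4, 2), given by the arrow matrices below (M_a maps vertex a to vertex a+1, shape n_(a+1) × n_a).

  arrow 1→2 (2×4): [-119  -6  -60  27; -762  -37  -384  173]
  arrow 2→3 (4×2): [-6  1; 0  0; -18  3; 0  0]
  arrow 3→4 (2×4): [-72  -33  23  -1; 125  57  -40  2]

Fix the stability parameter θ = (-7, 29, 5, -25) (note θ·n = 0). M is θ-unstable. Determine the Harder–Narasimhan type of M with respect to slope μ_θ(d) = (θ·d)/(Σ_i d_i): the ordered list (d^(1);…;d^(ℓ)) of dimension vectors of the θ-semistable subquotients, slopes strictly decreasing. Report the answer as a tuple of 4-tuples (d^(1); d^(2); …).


Via rank(M_{q-1}∘⋯∘M_p): M ≅ I[1,1]^2, I[1,2], I[1,4], I[3,3]^2, I[3,4].
μ_θ-semistable layers: μ^(1)=29; μ^(2)=5; μ^(3)=3; μ^(4)=-7; μ^(5)=-10

((0, 1, 0, 0); (0, 0, 2, 0); (0, 1, 1, 1); (4, 0, 0, 0); (0, 0, 1, 1))


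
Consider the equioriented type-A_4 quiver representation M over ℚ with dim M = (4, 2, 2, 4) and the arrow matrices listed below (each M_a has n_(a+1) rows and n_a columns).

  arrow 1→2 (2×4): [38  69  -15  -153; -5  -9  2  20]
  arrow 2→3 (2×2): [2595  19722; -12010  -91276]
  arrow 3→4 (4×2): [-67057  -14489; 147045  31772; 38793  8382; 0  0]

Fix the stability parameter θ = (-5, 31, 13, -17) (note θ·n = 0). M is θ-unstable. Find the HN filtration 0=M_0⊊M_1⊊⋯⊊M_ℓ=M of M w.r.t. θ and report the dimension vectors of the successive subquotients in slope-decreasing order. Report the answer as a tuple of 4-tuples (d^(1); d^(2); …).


Via rank(M_{q-1}∘⋯∘M_p): M ≅ I[1,1]^2, I[1,2], I[1,4], I[3,4], I[4,4]^2.
μ_θ-semistable layers: μ^(1)=31; μ^(2)=9; μ^(3)=-2; μ^(4)=-5; μ^(5)=-17

((0, 1, 0, 0); (0, 1, 1, 1); (0, 0, 1, 1); (4, 0, 0, 0); (0, 0, 0, 2))


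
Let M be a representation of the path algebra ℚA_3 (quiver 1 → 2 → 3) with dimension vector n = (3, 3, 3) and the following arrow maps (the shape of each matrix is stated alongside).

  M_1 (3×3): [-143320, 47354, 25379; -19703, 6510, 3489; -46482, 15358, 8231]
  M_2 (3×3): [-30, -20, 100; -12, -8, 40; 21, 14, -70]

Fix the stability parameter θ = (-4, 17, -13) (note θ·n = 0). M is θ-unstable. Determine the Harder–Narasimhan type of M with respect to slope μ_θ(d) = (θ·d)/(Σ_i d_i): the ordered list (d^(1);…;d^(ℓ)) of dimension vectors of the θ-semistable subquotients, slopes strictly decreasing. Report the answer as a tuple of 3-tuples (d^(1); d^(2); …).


Barcode: M ≅ I[1,2]^2, I[1,3], I[3,3]^2. HN layers by μ_θ (4 steps, strictly decreasing):
  μ^(1)=17; μ^(2)=2; μ^(3)=-4; μ^(4)=-13

((0, 2, 0); (0, 1, 1); (3, 0, 0); (0, 0, 2))


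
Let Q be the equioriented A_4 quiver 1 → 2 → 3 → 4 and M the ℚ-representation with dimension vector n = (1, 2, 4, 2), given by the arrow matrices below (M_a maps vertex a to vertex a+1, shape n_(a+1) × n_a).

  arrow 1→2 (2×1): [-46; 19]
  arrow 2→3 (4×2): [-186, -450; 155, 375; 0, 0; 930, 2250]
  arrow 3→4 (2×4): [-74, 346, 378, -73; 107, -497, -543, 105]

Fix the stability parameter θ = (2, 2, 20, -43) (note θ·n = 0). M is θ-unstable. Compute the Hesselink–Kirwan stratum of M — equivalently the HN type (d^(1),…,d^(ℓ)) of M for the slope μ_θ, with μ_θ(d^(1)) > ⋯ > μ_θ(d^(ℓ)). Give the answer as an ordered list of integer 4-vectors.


Barcode: M ≅ I[1,4], I[2,2], I[3,3]^2, I[3,4]. HN layers by μ_θ (4 steps, strictly decreasing):
  μ^(1)=20; μ^(2)=2; μ^(3)=-19/4; μ^(4)=-23/2

((0, 0, 2, 0); (0, 1, 0, 0); (1, 1, 1, 1); (0, 0, 1, 1))


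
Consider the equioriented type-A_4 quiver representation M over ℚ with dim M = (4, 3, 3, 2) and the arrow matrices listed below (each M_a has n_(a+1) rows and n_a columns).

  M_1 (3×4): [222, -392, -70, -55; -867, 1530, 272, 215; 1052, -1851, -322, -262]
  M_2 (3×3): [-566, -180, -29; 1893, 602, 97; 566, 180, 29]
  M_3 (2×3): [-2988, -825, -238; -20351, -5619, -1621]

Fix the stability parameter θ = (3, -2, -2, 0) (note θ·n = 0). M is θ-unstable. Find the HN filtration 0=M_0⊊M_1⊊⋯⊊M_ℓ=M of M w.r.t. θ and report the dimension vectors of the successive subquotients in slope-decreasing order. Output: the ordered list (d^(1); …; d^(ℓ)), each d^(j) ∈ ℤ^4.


Barcode: M ≅ I[1,1], I[1,2], I[1,3], I[1,4], I[3,4]. HN layers by μ_θ (5 steps, strictly decreasing):
  μ^(1)=3; μ^(2)=1/2; μ^(3)=0; μ^(4)=-1/3; μ^(5)=-2

((1, 0, 0, 0); (1, 1, 0, 0); (0, 0, 0, 2); (2, 2, 2, 0); (0, 0, 1, 0))


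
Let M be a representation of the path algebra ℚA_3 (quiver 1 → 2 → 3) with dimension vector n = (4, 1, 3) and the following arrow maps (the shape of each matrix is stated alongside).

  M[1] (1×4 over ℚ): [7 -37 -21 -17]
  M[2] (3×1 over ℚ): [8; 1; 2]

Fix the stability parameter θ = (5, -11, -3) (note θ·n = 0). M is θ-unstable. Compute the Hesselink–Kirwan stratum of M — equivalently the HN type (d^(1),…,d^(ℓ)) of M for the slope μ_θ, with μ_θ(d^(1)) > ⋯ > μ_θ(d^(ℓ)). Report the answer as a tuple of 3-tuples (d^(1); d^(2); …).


Interval decomposition of M: I[1,1]^3, I[1,3], I[3,3]^2.
HN type (ℓ=2): μ^(1)=5; μ^(2)=-3

((3, 0, 0); (1, 1, 3))


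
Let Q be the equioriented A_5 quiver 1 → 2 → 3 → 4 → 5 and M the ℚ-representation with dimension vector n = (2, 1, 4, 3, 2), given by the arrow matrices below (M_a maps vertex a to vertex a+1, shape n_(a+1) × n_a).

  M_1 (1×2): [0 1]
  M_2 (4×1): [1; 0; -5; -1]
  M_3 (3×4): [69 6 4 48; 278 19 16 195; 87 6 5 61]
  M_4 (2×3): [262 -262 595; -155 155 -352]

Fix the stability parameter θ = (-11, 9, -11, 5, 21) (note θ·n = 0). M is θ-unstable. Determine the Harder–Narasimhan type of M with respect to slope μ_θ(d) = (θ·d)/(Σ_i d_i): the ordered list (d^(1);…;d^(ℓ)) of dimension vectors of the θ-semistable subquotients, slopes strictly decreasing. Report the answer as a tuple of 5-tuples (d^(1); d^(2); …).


Barcode: M ≅ I[1,1], I[1,5], I[3,3], I[3,4], I[3,5]. HN layers by μ_θ (4 steps, strictly decreasing):
  μ^(1)=21; μ^(2)=5; μ^(3)=-1; μ^(4)=-11

((0, 0, 0, 0, 2); (0, 0, 0, 3, 0); (0, 1, 1, 0, 0); (2, 0, 3, 0, 0))


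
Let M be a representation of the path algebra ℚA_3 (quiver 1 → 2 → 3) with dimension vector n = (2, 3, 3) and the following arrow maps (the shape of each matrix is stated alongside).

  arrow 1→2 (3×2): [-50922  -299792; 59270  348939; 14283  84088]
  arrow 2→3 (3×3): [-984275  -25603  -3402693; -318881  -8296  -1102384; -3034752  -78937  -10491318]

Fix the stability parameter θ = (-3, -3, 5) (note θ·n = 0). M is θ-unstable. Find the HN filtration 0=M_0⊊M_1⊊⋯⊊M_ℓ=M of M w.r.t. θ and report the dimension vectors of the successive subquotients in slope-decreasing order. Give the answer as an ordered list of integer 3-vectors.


Via rank(M_{q-1}∘⋯∘M_p): M ≅ I[1,3]^2, I[2,3].
μ_θ-semistable layers: μ^(1)=5; μ^(2)=-3

((0, 0, 3); (2, 3, 0))


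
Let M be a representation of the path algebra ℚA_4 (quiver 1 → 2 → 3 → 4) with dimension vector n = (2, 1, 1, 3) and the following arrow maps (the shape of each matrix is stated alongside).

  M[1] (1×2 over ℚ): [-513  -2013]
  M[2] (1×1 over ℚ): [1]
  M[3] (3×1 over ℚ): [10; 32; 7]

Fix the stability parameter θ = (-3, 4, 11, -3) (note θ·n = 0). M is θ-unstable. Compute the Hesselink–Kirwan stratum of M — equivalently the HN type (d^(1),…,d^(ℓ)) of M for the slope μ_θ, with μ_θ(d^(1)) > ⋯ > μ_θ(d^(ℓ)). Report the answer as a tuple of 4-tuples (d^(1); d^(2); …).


Via rank(M_{q-1}∘⋯∘M_p): M ≅ I[1,1], I[1,4], I[4,4]^2.
μ_θ-semistable layers: μ^(1)=4; μ^(2)=-3

((0, 1, 1, 1); (2, 0, 0, 2))


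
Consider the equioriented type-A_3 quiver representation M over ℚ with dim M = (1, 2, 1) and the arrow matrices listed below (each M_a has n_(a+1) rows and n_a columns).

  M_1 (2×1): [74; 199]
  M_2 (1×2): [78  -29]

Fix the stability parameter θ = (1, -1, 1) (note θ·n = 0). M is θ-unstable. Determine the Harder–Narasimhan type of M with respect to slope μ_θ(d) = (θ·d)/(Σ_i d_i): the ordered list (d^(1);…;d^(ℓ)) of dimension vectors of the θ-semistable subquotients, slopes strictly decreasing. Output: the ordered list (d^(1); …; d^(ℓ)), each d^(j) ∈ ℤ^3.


Interval decomposition of M: I[1,3], I[2,2].
HN type (ℓ=3): μ^(1)=1; μ^(2)=0; μ^(3)=-1

((0, 0, 1); (1, 1, 0); (0, 1, 0))


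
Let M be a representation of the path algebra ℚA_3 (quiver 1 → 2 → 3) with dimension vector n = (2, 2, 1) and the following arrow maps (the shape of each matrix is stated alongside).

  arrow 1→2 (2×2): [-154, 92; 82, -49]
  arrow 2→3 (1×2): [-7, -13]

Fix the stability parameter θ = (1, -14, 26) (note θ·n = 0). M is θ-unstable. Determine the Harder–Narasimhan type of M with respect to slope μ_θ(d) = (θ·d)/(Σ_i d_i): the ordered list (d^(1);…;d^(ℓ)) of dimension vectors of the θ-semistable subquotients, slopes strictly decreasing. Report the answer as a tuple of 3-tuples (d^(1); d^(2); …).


Interval decomposition of M: I[1,2], I[1,3].
HN type (ℓ=2): μ^(1)=26; μ^(2)=-13/2

((0, 0, 1); (2, 2, 0))


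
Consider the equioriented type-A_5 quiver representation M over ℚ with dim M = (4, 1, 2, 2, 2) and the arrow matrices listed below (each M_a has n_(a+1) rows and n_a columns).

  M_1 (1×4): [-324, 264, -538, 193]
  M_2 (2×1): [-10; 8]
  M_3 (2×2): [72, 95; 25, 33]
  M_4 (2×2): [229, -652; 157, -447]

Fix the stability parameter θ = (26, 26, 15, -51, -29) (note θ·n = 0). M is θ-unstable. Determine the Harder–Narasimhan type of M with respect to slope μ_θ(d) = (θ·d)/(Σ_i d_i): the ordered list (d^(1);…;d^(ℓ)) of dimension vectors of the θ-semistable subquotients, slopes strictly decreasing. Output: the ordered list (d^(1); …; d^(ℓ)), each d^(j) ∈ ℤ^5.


Via rank(M_{q-1}∘⋯∘M_p): M ≅ I[1,1]^3, I[1,5], I[3,5].
μ_θ-semistable layers: μ^(1)=26; μ^(2)=-13/5; μ^(3)=-65/3

((3, 0, 0, 0, 0); (1, 1, 1, 1, 1); (0, 0, 1, 1, 1))


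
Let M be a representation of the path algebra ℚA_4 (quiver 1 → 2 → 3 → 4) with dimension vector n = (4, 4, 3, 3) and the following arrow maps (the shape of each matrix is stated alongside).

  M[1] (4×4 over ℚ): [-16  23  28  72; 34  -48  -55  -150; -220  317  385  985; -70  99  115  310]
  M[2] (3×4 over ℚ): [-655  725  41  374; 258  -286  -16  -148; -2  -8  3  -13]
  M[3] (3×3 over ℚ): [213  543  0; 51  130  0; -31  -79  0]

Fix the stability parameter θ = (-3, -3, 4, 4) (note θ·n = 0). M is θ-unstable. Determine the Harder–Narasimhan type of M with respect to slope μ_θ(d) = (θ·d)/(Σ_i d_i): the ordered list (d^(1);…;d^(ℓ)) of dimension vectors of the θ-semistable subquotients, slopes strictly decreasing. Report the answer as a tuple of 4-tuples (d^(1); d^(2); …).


Via rank(M_{q-1}∘⋯∘M_p): M ≅ I[1,2], I[1,3], I[1,4]^2, I[4,4].
μ_θ-semistable layers: μ^(1)=4; μ^(2)=-3

((0, 0, 3, 3); (4, 4, 0, 0))


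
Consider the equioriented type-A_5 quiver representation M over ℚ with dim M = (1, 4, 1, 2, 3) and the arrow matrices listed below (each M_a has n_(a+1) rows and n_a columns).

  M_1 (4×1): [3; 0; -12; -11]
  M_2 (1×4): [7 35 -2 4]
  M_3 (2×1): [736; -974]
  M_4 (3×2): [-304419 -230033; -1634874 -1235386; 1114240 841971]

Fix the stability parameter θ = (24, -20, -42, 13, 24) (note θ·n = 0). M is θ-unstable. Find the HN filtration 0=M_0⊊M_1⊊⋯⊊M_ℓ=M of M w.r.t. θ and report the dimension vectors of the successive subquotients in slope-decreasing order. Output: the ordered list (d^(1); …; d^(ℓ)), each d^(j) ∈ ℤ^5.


Interval decomposition of M: I[1,5], I[2,2]^3, I[4,5], I[5,5].
HN type (ℓ=4): μ^(1)=24; μ^(2)=13; μ^(3)=-38/3; μ^(4)=-20

((0, 0, 0, 0, 3); (0, 0, 0, 2, 0); (1, 1, 1, 0, 0); (0, 3, 0, 0, 0))


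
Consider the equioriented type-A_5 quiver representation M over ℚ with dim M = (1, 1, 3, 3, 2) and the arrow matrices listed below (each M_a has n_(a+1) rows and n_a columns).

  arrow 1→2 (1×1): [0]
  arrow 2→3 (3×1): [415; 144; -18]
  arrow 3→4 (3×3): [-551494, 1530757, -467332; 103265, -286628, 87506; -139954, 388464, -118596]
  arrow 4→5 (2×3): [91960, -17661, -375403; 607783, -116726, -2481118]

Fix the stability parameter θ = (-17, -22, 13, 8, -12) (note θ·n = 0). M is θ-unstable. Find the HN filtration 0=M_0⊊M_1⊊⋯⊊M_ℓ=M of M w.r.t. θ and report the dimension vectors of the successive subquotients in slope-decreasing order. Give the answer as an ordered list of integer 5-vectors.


Interval decomposition of M: I[1,1], I[2,5], I[3,3], I[3,5], I[4,4].
HN type (ℓ=5): μ^(1)=13; μ^(2)=8; μ^(3)=3; μ^(4)=-17; μ^(5)=-22

((0, 0, 1, 0, 0); (0, 0, 0, 1, 0); (0, 0, 2, 2, 2); (1, 0, 0, 0, 0); (0, 1, 0, 0, 0))


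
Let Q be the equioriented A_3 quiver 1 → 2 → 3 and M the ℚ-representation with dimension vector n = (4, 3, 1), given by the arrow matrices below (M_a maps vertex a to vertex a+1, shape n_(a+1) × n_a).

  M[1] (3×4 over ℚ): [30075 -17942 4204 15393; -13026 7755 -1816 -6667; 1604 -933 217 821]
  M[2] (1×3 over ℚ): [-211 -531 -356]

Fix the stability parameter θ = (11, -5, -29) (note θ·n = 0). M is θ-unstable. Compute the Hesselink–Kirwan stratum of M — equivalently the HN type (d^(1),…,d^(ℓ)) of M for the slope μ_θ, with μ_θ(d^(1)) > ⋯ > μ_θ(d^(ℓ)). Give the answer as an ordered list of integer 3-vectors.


Via rank(M_{q-1}∘⋯∘M_p): M ≅ I[1,1], I[1,2]^2, I[1,3].
μ_θ-semistable layers: μ^(1)=11; μ^(2)=3; μ^(3)=-23/3

((1, 0, 0); (2, 2, 0); (1, 1, 1))


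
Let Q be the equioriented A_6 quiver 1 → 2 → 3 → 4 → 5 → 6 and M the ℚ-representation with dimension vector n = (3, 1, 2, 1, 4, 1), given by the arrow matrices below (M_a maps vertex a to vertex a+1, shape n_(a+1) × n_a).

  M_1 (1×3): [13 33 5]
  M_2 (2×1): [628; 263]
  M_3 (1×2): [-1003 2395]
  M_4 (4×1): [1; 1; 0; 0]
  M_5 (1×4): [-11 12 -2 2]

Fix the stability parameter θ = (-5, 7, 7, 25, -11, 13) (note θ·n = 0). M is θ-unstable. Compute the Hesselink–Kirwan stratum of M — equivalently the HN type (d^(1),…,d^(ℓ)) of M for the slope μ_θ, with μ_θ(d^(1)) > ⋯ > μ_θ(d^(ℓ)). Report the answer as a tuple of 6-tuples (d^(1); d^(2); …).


Via rank(M_{q-1}∘⋯∘M_p): M ≅ I[1,1]^2, I[1,6], I[3,3], I[5,5]^3.
μ_θ-semistable layers: μ^(1)=13; μ^(2)=7; μ^(3)=-5; μ^(4)=-11

((0, 0, 0, 0, 0, 1); (0, 1, 2, 1, 1, 0); (3, 0, 0, 0, 0, 0); (0, 0, 0, 0, 3, 0))


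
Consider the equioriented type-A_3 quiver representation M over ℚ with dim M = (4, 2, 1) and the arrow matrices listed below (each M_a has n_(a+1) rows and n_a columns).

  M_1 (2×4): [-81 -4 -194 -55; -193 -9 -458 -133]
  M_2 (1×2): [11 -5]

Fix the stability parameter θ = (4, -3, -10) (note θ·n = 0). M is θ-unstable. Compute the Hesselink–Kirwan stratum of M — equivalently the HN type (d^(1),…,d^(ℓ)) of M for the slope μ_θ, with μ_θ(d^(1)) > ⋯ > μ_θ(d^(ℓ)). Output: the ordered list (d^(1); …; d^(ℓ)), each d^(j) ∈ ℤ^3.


Interval decomposition of M: I[1,1]^2, I[1,2], I[1,3].
HN type (ℓ=3): μ^(1)=4; μ^(2)=1/2; μ^(3)=-3

((2, 0, 0); (1, 1, 0); (1, 1, 1))


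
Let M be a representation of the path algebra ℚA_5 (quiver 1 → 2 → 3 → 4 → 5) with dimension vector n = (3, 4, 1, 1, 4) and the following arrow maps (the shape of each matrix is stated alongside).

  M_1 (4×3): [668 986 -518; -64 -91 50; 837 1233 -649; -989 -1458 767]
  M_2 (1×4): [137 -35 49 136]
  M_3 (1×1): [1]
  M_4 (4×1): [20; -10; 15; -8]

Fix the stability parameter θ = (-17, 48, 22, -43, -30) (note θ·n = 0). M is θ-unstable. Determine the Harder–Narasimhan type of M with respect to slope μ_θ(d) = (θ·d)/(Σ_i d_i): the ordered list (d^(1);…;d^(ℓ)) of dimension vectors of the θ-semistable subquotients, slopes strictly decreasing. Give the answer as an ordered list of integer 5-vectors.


Barcode: M ≅ I[1,2]^2, I[1,5], I[2,2], I[5,5]^3. HN layers by μ_θ (4 steps, strictly decreasing):
  μ^(1)=48; μ^(2)=-3/4; μ^(3)=-17; μ^(4)=-30

((0, 3, 0, 0, 0); (0, 1, 1, 1, 1); (3, 0, 0, 0, 0); (0, 0, 0, 0, 3))


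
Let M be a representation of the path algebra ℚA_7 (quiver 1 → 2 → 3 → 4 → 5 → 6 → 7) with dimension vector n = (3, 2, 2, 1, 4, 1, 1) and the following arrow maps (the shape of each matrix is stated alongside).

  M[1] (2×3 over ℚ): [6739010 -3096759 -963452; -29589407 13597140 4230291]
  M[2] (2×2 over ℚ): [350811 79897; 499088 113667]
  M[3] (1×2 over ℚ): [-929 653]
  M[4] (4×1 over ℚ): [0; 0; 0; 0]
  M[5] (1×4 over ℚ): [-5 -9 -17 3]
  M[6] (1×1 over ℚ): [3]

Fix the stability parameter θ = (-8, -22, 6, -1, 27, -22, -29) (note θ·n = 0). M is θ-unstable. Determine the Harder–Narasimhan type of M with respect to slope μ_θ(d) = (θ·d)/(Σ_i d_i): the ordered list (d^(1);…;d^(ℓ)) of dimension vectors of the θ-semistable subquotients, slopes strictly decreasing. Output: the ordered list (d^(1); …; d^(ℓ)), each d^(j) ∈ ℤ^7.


Interval decomposition of M: I[1,1], I[1,3], I[1,4], I[5,5]^3, I[5,7].
HN type (ℓ=5): μ^(1)=27; μ^(2)=6; μ^(3)=5/2; μ^(4)=-8; μ^(5)=-15

((0, 0, 0, 0, 3, 0, 0); (0, 0, 1, 0, 0, 0, 0); (0, 0, 1, 1, 0, 0, 0); (1, 0, 0, 0, 1, 1, 1); (2, 2, 0, 0, 0, 0, 0))


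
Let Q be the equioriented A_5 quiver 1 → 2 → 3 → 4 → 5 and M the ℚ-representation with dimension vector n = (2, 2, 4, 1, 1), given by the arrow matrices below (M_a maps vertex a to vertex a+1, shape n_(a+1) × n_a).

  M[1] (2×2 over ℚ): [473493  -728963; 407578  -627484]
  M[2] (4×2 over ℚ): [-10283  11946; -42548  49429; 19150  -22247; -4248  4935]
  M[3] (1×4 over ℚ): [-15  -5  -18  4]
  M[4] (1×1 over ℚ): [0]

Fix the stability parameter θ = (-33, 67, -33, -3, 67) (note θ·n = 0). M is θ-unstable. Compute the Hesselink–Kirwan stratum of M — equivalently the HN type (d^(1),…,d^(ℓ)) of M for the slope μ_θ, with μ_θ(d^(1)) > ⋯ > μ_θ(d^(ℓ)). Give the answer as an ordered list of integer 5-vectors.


Interval decomposition of M: I[1,3], I[1,4], I[3,3]^2, I[5,5].
HN type (ℓ=4): μ^(1)=67; μ^(2)=17; μ^(3)=31/3; μ^(4)=-33

((0, 0, 0, 0, 1); (0, 1, 1, 0, 0); (0, 1, 1, 1, 0); (2, 0, 2, 0, 0))


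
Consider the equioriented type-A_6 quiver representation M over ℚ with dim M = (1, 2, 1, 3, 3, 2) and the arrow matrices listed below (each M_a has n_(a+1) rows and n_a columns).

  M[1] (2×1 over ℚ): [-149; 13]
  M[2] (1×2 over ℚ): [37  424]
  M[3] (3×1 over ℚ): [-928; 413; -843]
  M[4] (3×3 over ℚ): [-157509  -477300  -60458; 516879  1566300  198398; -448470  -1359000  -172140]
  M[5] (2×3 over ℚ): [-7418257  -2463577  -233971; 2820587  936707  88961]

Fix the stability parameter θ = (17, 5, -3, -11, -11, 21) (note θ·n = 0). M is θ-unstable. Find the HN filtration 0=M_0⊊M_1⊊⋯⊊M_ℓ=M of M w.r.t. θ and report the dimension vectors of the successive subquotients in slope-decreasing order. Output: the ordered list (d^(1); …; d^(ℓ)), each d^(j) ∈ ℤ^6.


Via rank(M_{q-1}∘⋯∘M_p): M ≅ I[1,5], I[2,2], I[4,4]^2, I[5,5], I[5,6], I[6,6].
μ_θ-semistable layers: μ^(1)=21; μ^(2)=5; μ^(3)=-3/5; μ^(4)=-11

((0, 0, 0, 0, 0, 2); (0, 1, 0, 0, 0, 0); (1, 1, 1, 1, 1, 0); (0, 0, 0, 2, 2, 0))
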